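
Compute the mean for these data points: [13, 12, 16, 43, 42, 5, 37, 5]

21.625

Step 1: Sum all values: 13 + 12 + 16 + 43 + 42 + 5 + 37 + 5 = 173
Step 2: Count the number of values: n = 8
Step 3: Mean = sum / n = 173 / 8 = 21.625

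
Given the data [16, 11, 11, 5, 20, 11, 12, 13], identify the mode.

11

Step 1: Count the frequency of each value:
  5: appears 1 time(s)
  11: appears 3 time(s)
  12: appears 1 time(s)
  13: appears 1 time(s)
  16: appears 1 time(s)
  20: appears 1 time(s)
Step 2: The value 11 appears most frequently (3 times).
Step 3: Mode = 11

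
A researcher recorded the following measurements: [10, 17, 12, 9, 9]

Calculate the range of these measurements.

8

Step 1: Identify the maximum value: max = 17
Step 2: Identify the minimum value: min = 9
Step 3: Range = max - min = 17 - 9 = 8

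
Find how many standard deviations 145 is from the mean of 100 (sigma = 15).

3

Step 1: Recall the z-score formula: z = (x - mu) / sigma
Step 2: Substitute values: z = (145 - 100) / 15
Step 3: z = 45 / 15 = 3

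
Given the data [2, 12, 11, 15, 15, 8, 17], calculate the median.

12

Step 1: Sort the data in ascending order: [2, 8, 11, 12, 15, 15, 17]
Step 2: The number of values is n = 7.
Step 3: Since n is odd, the median is the middle value at position 4: 12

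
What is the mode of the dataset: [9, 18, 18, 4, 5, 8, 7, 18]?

18

Step 1: Count the frequency of each value:
  4: appears 1 time(s)
  5: appears 1 time(s)
  7: appears 1 time(s)
  8: appears 1 time(s)
  9: appears 1 time(s)
  18: appears 3 time(s)
Step 2: The value 18 appears most frequently (3 times).
Step 3: Mode = 18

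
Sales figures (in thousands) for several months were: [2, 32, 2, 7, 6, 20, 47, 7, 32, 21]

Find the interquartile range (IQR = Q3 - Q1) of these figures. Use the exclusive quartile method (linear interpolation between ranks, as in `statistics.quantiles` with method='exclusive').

27

Step 1: Sort the data: [2, 2, 6, 7, 7, 20, 21, 32, 32, 47]
Step 2: n = 10
Step 3: Using the exclusive quartile method:
  Q1 = 5
  Q2 (median) = 13.5
  Q3 = 32
  IQR = Q3 - Q1 = 32 - 5 = 27
Step 4: IQR = 27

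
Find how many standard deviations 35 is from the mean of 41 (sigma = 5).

-1.2

Step 1: Recall the z-score formula: z = (x - mu) / sigma
Step 2: Substitute values: z = (35 - 41) / 5
Step 3: z = -6 / 5 = -1.2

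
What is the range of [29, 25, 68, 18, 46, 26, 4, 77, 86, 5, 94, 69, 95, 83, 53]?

91

Step 1: Identify the maximum value: max = 95
Step 2: Identify the minimum value: min = 4
Step 3: Range = max - min = 95 - 4 = 91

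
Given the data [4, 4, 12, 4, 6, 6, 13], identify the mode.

4

Step 1: Count the frequency of each value:
  4: appears 3 time(s)
  6: appears 2 time(s)
  12: appears 1 time(s)
  13: appears 1 time(s)
Step 2: The value 4 appears most frequently (3 times).
Step 3: Mode = 4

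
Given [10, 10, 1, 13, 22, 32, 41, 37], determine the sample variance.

211.9286

Step 1: Compute the mean: (10 + 10 + 1 + 13 + 22 + 32 + 41 + 37) / 8 = 20.75
Step 2: Compute squared deviations from the mean:
  (10 - 20.75)^2 = 115.5625
  (10 - 20.75)^2 = 115.5625
  (1 - 20.75)^2 = 390.0625
  (13 - 20.75)^2 = 60.0625
  (22 - 20.75)^2 = 1.5625
  (32 - 20.75)^2 = 126.5625
  (41 - 20.75)^2 = 410.0625
  (37 - 20.75)^2 = 264.0625
Step 3: Sum of squared deviations = 1483.5
Step 4: Sample variance = 1483.5 / 7 = 211.9286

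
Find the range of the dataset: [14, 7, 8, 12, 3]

11

Step 1: Identify the maximum value: max = 14
Step 2: Identify the minimum value: min = 3
Step 3: Range = max - min = 14 - 3 = 11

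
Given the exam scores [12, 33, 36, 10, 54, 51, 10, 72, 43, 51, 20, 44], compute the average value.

36.3333

Step 1: Sum all values: 12 + 33 + 36 + 10 + 54 + 51 + 10 + 72 + 43 + 51 + 20 + 44 = 436
Step 2: Count the number of values: n = 12
Step 3: Mean = sum / n = 436 / 12 = 36.3333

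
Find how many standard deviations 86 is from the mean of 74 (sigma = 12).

1

Step 1: Recall the z-score formula: z = (x - mu) / sigma
Step 2: Substitute values: z = (86 - 74) / 12
Step 3: z = 12 / 12 = 1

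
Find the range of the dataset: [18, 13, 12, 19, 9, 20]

11

Step 1: Identify the maximum value: max = 20
Step 2: Identify the minimum value: min = 9
Step 3: Range = max - min = 20 - 9 = 11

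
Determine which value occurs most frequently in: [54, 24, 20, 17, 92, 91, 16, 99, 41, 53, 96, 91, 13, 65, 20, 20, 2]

20

Step 1: Count the frequency of each value:
  2: appears 1 time(s)
  13: appears 1 time(s)
  16: appears 1 time(s)
  17: appears 1 time(s)
  20: appears 3 time(s)
  24: appears 1 time(s)
  41: appears 1 time(s)
  53: appears 1 time(s)
  54: appears 1 time(s)
  65: appears 1 time(s)
  91: appears 2 time(s)
  92: appears 1 time(s)
  96: appears 1 time(s)
  99: appears 1 time(s)
Step 2: The value 20 appears most frequently (3 times).
Step 3: Mode = 20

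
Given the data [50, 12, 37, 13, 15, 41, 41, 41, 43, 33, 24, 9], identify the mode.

41

Step 1: Count the frequency of each value:
  9: appears 1 time(s)
  12: appears 1 time(s)
  13: appears 1 time(s)
  15: appears 1 time(s)
  24: appears 1 time(s)
  33: appears 1 time(s)
  37: appears 1 time(s)
  41: appears 3 time(s)
  43: appears 1 time(s)
  50: appears 1 time(s)
Step 2: The value 41 appears most frequently (3 times).
Step 3: Mode = 41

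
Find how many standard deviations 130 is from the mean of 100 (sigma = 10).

3

Step 1: Recall the z-score formula: z = (x - mu) / sigma
Step 2: Substitute values: z = (130 - 100) / 10
Step 3: z = 30 / 10 = 3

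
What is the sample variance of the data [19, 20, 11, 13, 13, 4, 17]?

30.1429

Step 1: Compute the mean: (19 + 20 + 11 + 13 + 13 + 4 + 17) / 7 = 13.8571
Step 2: Compute squared deviations from the mean:
  (19 - 13.8571)^2 = 26.449
  (20 - 13.8571)^2 = 37.7347
  (11 - 13.8571)^2 = 8.1633
  (13 - 13.8571)^2 = 0.7347
  (13 - 13.8571)^2 = 0.7347
  (4 - 13.8571)^2 = 97.1633
  (17 - 13.8571)^2 = 9.8776
Step 3: Sum of squared deviations = 180.8571
Step 4: Sample variance = 180.8571 / 6 = 30.1429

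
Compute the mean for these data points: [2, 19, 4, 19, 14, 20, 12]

12.8571

Step 1: Sum all values: 2 + 19 + 4 + 19 + 14 + 20 + 12 = 90
Step 2: Count the number of values: n = 7
Step 3: Mean = sum / n = 90 / 7 = 12.8571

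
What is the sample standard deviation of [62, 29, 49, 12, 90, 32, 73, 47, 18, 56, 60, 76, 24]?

24.0949

Step 1: Compute the mean: 48.3077
Step 2: Sum of squared deviations from the mean: 6966.7692
Step 3: Sample variance = 6966.7692 / 12 = 580.5641
Step 4: Standard deviation = sqrt(580.5641) = 24.0949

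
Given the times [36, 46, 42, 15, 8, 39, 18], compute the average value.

29.1429

Step 1: Sum all values: 36 + 46 + 42 + 15 + 8 + 39 + 18 = 204
Step 2: Count the number of values: n = 7
Step 3: Mean = sum / n = 204 / 7 = 29.1429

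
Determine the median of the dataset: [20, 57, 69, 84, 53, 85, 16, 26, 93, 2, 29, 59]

55

Step 1: Sort the data in ascending order: [2, 16, 20, 26, 29, 53, 57, 59, 69, 84, 85, 93]
Step 2: The number of values is n = 12.
Step 3: Since n is even, the median is the average of positions 6 and 7:
  Median = (53 + 57) / 2 = 55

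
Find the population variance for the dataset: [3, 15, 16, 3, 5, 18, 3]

41.4286

Step 1: Compute the mean: (3 + 15 + 16 + 3 + 5 + 18 + 3) / 7 = 9
Step 2: Compute squared deviations from the mean:
  (3 - 9)^2 = 36
  (15 - 9)^2 = 36
  (16 - 9)^2 = 49
  (3 - 9)^2 = 36
  (5 - 9)^2 = 16
  (18 - 9)^2 = 81
  (3 - 9)^2 = 36
Step 3: Sum of squared deviations = 290
Step 4: Population variance = 290 / 7 = 41.4286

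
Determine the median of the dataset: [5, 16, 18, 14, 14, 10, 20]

14

Step 1: Sort the data in ascending order: [5, 10, 14, 14, 16, 18, 20]
Step 2: The number of values is n = 7.
Step 3: Since n is odd, the median is the middle value at position 4: 14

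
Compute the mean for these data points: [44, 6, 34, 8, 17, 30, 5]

20.5714

Step 1: Sum all values: 44 + 6 + 34 + 8 + 17 + 30 + 5 = 144
Step 2: Count the number of values: n = 7
Step 3: Mean = sum / n = 144 / 7 = 20.5714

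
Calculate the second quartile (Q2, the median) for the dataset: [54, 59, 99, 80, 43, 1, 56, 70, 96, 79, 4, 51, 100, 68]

63.5

Step 1: Sort the data: [1, 4, 43, 51, 54, 56, 59, 68, 70, 79, 80, 96, 99, 100]
Step 2: n = 14
Step 3: Q2 is the median. Since n is even, it is the average of the values at positions 7 and 8:
  Q2 = (59 + 68) / 2 = 63.5
Step 4: Q2 = 63.5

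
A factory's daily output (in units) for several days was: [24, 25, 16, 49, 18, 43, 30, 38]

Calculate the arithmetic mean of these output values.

30.375

Step 1: Sum all values: 24 + 25 + 16 + 49 + 18 + 43 + 30 + 38 = 243
Step 2: Count the number of values: n = 8
Step 3: Mean = sum / n = 243 / 8 = 30.375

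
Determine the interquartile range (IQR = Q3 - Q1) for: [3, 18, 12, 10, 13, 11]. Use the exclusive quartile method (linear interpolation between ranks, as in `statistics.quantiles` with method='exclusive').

6

Step 1: Sort the data: [3, 10, 11, 12, 13, 18]
Step 2: n = 6
Step 3: Using the exclusive quartile method:
  Q1 = 8.25
  Q2 (median) = 11.5
  Q3 = 14.25
  IQR = Q3 - Q1 = 14.25 - 8.25 = 6
Step 4: IQR = 6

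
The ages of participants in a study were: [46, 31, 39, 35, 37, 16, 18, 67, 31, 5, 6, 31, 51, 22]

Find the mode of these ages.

31

Step 1: Count the frequency of each value:
  5: appears 1 time(s)
  6: appears 1 time(s)
  16: appears 1 time(s)
  18: appears 1 time(s)
  22: appears 1 time(s)
  31: appears 3 time(s)
  35: appears 1 time(s)
  37: appears 1 time(s)
  39: appears 1 time(s)
  46: appears 1 time(s)
  51: appears 1 time(s)
  67: appears 1 time(s)
Step 2: The value 31 appears most frequently (3 times).
Step 3: Mode = 31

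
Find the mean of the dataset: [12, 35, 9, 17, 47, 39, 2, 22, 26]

23.2222

Step 1: Sum all values: 12 + 35 + 9 + 17 + 47 + 39 + 2 + 22 + 26 = 209
Step 2: Count the number of values: n = 9
Step 3: Mean = sum / n = 209 / 9 = 23.2222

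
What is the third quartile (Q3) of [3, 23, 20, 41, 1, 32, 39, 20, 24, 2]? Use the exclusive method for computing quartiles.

33.75

Step 1: Sort the data: [1, 2, 3, 20, 20, 23, 24, 32, 39, 41]
Step 2: n = 10
Step 3: Using the exclusive quartile method:
  Q1 = 2.75
  Q2 (median) = 21.5
  Q3 = 33.75
  IQR = Q3 - Q1 = 33.75 - 2.75 = 31
Step 4: Q3 = 33.75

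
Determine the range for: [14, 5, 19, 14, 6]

14

Step 1: Identify the maximum value: max = 19
Step 2: Identify the minimum value: min = 5
Step 3: Range = max - min = 19 - 5 = 14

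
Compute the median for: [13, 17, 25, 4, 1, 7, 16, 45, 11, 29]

14.5

Step 1: Sort the data in ascending order: [1, 4, 7, 11, 13, 16, 17, 25, 29, 45]
Step 2: The number of values is n = 10.
Step 3: Since n is even, the median is the average of positions 5 and 6:
  Median = (13 + 16) / 2 = 14.5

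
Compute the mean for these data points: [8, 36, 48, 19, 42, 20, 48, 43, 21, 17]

30.2

Step 1: Sum all values: 8 + 36 + 48 + 19 + 42 + 20 + 48 + 43 + 21 + 17 = 302
Step 2: Count the number of values: n = 10
Step 3: Mean = sum / n = 302 / 10 = 30.2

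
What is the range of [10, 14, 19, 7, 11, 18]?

12

Step 1: Identify the maximum value: max = 19
Step 2: Identify the minimum value: min = 7
Step 3: Range = max - min = 19 - 7 = 12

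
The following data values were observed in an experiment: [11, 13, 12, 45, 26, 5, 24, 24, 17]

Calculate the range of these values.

40

Step 1: Identify the maximum value: max = 45
Step 2: Identify the minimum value: min = 5
Step 3: Range = max - min = 45 - 5 = 40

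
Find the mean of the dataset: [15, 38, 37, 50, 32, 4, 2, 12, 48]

26.4444

Step 1: Sum all values: 15 + 38 + 37 + 50 + 32 + 4 + 2 + 12 + 48 = 238
Step 2: Count the number of values: n = 9
Step 3: Mean = sum / n = 238 / 9 = 26.4444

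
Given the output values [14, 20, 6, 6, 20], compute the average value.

13.2

Step 1: Sum all values: 14 + 20 + 6 + 6 + 20 = 66
Step 2: Count the number of values: n = 5
Step 3: Mean = sum / n = 66 / 5 = 13.2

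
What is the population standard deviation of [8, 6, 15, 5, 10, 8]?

3.2489

Step 1: Compute the mean: 8.6667
Step 2: Sum of squared deviations from the mean: 63.3333
Step 3: Population variance = 63.3333 / 6 = 10.5556
Step 4: Standard deviation = sqrt(10.5556) = 3.2489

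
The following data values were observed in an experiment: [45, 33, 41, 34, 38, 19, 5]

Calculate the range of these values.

40

Step 1: Identify the maximum value: max = 45
Step 2: Identify the minimum value: min = 5
Step 3: Range = max - min = 45 - 5 = 40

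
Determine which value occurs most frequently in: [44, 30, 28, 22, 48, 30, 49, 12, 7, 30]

30

Step 1: Count the frequency of each value:
  7: appears 1 time(s)
  12: appears 1 time(s)
  22: appears 1 time(s)
  28: appears 1 time(s)
  30: appears 3 time(s)
  44: appears 1 time(s)
  48: appears 1 time(s)
  49: appears 1 time(s)
Step 2: The value 30 appears most frequently (3 times).
Step 3: Mode = 30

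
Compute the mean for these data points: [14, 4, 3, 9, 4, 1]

5.8333

Step 1: Sum all values: 14 + 4 + 3 + 9 + 4 + 1 = 35
Step 2: Count the number of values: n = 6
Step 3: Mean = sum / n = 35 / 6 = 5.8333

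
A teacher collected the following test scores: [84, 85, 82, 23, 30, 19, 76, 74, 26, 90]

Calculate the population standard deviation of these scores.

28.5147

Step 1: Compute the mean: 58.9
Step 2: Sum of squared deviations from the mean: 8130.9
Step 3: Population variance = 8130.9 / 10 = 813.09
Step 4: Standard deviation = sqrt(813.09) = 28.5147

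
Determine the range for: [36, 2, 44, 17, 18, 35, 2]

42

Step 1: Identify the maximum value: max = 44
Step 2: Identify the minimum value: min = 2
Step 3: Range = max - min = 44 - 2 = 42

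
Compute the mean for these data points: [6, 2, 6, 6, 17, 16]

8.8333

Step 1: Sum all values: 6 + 2 + 6 + 6 + 17 + 16 = 53
Step 2: Count the number of values: n = 6
Step 3: Mean = sum / n = 53 / 6 = 8.8333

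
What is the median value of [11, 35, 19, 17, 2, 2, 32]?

17

Step 1: Sort the data in ascending order: [2, 2, 11, 17, 19, 32, 35]
Step 2: The number of values is n = 7.
Step 3: Since n is odd, the median is the middle value at position 4: 17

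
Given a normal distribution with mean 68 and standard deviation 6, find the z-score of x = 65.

-0.5

Step 1: Recall the z-score formula: z = (x - mu) / sigma
Step 2: Substitute values: z = (65 - 68) / 6
Step 3: z = -3 / 6 = -0.5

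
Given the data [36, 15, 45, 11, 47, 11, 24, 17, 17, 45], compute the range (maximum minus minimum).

36

Step 1: Identify the maximum value: max = 47
Step 2: Identify the minimum value: min = 11
Step 3: Range = max - min = 47 - 11 = 36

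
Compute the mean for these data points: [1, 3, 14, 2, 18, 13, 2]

7.5714

Step 1: Sum all values: 1 + 3 + 14 + 2 + 18 + 13 + 2 = 53
Step 2: Count the number of values: n = 7
Step 3: Mean = sum / n = 53 / 7 = 7.5714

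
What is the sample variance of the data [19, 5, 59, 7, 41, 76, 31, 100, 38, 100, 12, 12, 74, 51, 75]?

1078.6667

Step 1: Compute the mean: (19 + 5 + 59 + 7 + 41 + 76 + 31 + 100 + 38 + 100 + 12 + 12 + 74 + 51 + 75) / 15 = 46.6667
Step 2: Compute squared deviations from the mean:
  (19 - 46.6667)^2 = 765.4444
  (5 - 46.6667)^2 = 1736.1111
  (59 - 46.6667)^2 = 152.1111
  (7 - 46.6667)^2 = 1573.4444
  (41 - 46.6667)^2 = 32.1111
  (76 - 46.6667)^2 = 860.4444
  (31 - 46.6667)^2 = 245.4444
  (100 - 46.6667)^2 = 2844.4444
  (38 - 46.6667)^2 = 75.1111
  (100 - 46.6667)^2 = 2844.4444
  (12 - 46.6667)^2 = 1201.7778
  (12 - 46.6667)^2 = 1201.7778
  (74 - 46.6667)^2 = 747.1111
  (51 - 46.6667)^2 = 18.7778
  (75 - 46.6667)^2 = 802.7778
Step 3: Sum of squared deviations = 15101.3333
Step 4: Sample variance = 15101.3333 / 14 = 1078.6667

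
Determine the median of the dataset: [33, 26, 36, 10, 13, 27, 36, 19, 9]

26

Step 1: Sort the data in ascending order: [9, 10, 13, 19, 26, 27, 33, 36, 36]
Step 2: The number of values is n = 9.
Step 3: Since n is odd, the median is the middle value at position 5: 26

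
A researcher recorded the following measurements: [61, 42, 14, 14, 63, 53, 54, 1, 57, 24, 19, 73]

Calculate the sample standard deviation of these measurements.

23.9031

Step 1: Compute the mean: 39.5833
Step 2: Sum of squared deviations from the mean: 6284.9167
Step 3: Sample variance = 6284.9167 / 11 = 571.3561
Step 4: Standard deviation = sqrt(571.3561) = 23.9031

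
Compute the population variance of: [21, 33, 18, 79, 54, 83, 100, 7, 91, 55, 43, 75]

878.2431

Step 1: Compute the mean: (21 + 33 + 18 + 79 + 54 + 83 + 100 + 7 + 91 + 55 + 43 + 75) / 12 = 54.9167
Step 2: Compute squared deviations from the mean:
  (21 - 54.9167)^2 = 1150.3403
  (33 - 54.9167)^2 = 480.3403
  (18 - 54.9167)^2 = 1362.8403
  (79 - 54.9167)^2 = 580.0069
  (54 - 54.9167)^2 = 0.8403
  (83 - 54.9167)^2 = 788.6736
  (100 - 54.9167)^2 = 2032.5069
  (7 - 54.9167)^2 = 2296.0069
  (91 - 54.9167)^2 = 1302.0069
  (55 - 54.9167)^2 = 0.0069
  (43 - 54.9167)^2 = 142.0069
  (75 - 54.9167)^2 = 403.3403
Step 3: Sum of squared deviations = 10538.9167
Step 4: Population variance = 10538.9167 / 12 = 878.2431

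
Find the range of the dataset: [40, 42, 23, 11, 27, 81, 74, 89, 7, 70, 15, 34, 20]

82

Step 1: Identify the maximum value: max = 89
Step 2: Identify the minimum value: min = 7
Step 3: Range = max - min = 89 - 7 = 82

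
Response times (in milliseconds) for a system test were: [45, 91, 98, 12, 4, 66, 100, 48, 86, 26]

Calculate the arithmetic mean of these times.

57.6

Step 1: Sum all values: 45 + 91 + 98 + 12 + 4 + 66 + 100 + 48 + 86 + 26 = 576
Step 2: Count the number of values: n = 10
Step 3: Mean = sum / n = 576 / 10 = 57.6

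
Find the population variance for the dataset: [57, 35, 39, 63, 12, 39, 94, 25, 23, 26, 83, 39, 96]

714.8639

Step 1: Compute the mean: (57 + 35 + 39 + 63 + 12 + 39 + 94 + 25 + 23 + 26 + 83 + 39 + 96) / 13 = 48.5385
Step 2: Compute squared deviations from the mean:
  (57 - 48.5385)^2 = 71.5976
  (35 - 48.5385)^2 = 183.2899
  (39 - 48.5385)^2 = 90.9822
  (63 - 48.5385)^2 = 209.1361
  (12 - 48.5385)^2 = 1335.0592
  (39 - 48.5385)^2 = 90.9822
  (94 - 48.5385)^2 = 2066.7515
  (25 - 48.5385)^2 = 554.0592
  (23 - 48.5385)^2 = 652.213
  (26 - 48.5385)^2 = 507.9822
  (83 - 48.5385)^2 = 1187.5976
  (39 - 48.5385)^2 = 90.9822
  (96 - 48.5385)^2 = 2252.5976
Step 3: Sum of squared deviations = 9293.2308
Step 4: Population variance = 9293.2308 / 13 = 714.8639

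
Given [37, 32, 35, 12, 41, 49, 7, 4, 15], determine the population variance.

239.284

Step 1: Compute the mean: (37 + 32 + 35 + 12 + 41 + 49 + 7 + 4 + 15) / 9 = 25.7778
Step 2: Compute squared deviations from the mean:
  (37 - 25.7778)^2 = 125.9383
  (32 - 25.7778)^2 = 38.716
  (35 - 25.7778)^2 = 85.0494
  (12 - 25.7778)^2 = 189.8272
  (41 - 25.7778)^2 = 231.716
  (49 - 25.7778)^2 = 539.2716
  (7 - 25.7778)^2 = 352.6049
  (4 - 25.7778)^2 = 474.2716
  (15 - 25.7778)^2 = 116.1605
Step 3: Sum of squared deviations = 2153.5556
Step 4: Population variance = 2153.5556 / 9 = 239.284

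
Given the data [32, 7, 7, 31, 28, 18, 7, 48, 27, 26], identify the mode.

7

Step 1: Count the frequency of each value:
  7: appears 3 time(s)
  18: appears 1 time(s)
  26: appears 1 time(s)
  27: appears 1 time(s)
  28: appears 1 time(s)
  31: appears 1 time(s)
  32: appears 1 time(s)
  48: appears 1 time(s)
Step 2: The value 7 appears most frequently (3 times).
Step 3: Mode = 7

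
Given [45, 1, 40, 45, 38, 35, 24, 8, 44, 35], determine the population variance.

219.85

Step 1: Compute the mean: (45 + 1 + 40 + 45 + 38 + 35 + 24 + 8 + 44 + 35) / 10 = 31.5
Step 2: Compute squared deviations from the mean:
  (45 - 31.5)^2 = 182.25
  (1 - 31.5)^2 = 930.25
  (40 - 31.5)^2 = 72.25
  (45 - 31.5)^2 = 182.25
  (38 - 31.5)^2 = 42.25
  (35 - 31.5)^2 = 12.25
  (24 - 31.5)^2 = 56.25
  (8 - 31.5)^2 = 552.25
  (44 - 31.5)^2 = 156.25
  (35 - 31.5)^2 = 12.25
Step 3: Sum of squared deviations = 2198.5
Step 4: Population variance = 2198.5 / 10 = 219.85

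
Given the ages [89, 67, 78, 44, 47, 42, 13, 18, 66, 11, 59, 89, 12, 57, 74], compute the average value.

51.0667

Step 1: Sum all values: 89 + 67 + 78 + 44 + 47 + 42 + 13 + 18 + 66 + 11 + 59 + 89 + 12 + 57 + 74 = 766
Step 2: Count the number of values: n = 15
Step 3: Mean = sum / n = 766 / 15 = 51.0667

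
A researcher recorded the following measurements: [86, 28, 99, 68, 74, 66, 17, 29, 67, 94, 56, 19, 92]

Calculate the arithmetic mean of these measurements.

61.1538

Step 1: Sum all values: 86 + 28 + 99 + 68 + 74 + 66 + 17 + 29 + 67 + 94 + 56 + 19 + 92 = 795
Step 2: Count the number of values: n = 13
Step 3: Mean = sum / n = 795 / 13 = 61.1538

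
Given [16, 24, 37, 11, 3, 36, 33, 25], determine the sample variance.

151.8393

Step 1: Compute the mean: (16 + 24 + 37 + 11 + 3 + 36 + 33 + 25) / 8 = 23.125
Step 2: Compute squared deviations from the mean:
  (16 - 23.125)^2 = 50.7656
  (24 - 23.125)^2 = 0.7656
  (37 - 23.125)^2 = 192.5156
  (11 - 23.125)^2 = 147.0156
  (3 - 23.125)^2 = 405.0156
  (36 - 23.125)^2 = 165.7656
  (33 - 23.125)^2 = 97.5156
  (25 - 23.125)^2 = 3.5156
Step 3: Sum of squared deviations = 1062.875
Step 4: Sample variance = 1062.875 / 7 = 151.8393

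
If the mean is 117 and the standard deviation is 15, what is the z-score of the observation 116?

-0.0667

Step 1: Recall the z-score formula: z = (x - mu) / sigma
Step 2: Substitute values: z = (116 - 117) / 15
Step 3: z = -1 / 15 = -0.0667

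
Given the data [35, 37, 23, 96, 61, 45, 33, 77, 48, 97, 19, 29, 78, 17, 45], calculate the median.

45

Step 1: Sort the data in ascending order: [17, 19, 23, 29, 33, 35, 37, 45, 45, 48, 61, 77, 78, 96, 97]
Step 2: The number of values is n = 15.
Step 3: Since n is odd, the median is the middle value at position 8: 45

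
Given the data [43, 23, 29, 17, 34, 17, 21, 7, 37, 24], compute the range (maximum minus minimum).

36

Step 1: Identify the maximum value: max = 43
Step 2: Identify the minimum value: min = 7
Step 3: Range = max - min = 43 - 7 = 36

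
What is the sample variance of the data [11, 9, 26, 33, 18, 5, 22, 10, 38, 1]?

150.2333

Step 1: Compute the mean: (11 + 9 + 26 + 33 + 18 + 5 + 22 + 10 + 38 + 1) / 10 = 17.3
Step 2: Compute squared deviations from the mean:
  (11 - 17.3)^2 = 39.69
  (9 - 17.3)^2 = 68.89
  (26 - 17.3)^2 = 75.69
  (33 - 17.3)^2 = 246.49
  (18 - 17.3)^2 = 0.49
  (5 - 17.3)^2 = 151.29
  (22 - 17.3)^2 = 22.09
  (10 - 17.3)^2 = 53.29
  (38 - 17.3)^2 = 428.49
  (1 - 17.3)^2 = 265.69
Step 3: Sum of squared deviations = 1352.1
Step 4: Sample variance = 1352.1 / 9 = 150.2333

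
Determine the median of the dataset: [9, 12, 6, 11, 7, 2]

8

Step 1: Sort the data in ascending order: [2, 6, 7, 9, 11, 12]
Step 2: The number of values is n = 6.
Step 3: Since n is even, the median is the average of positions 3 and 4:
  Median = (7 + 9) / 2 = 8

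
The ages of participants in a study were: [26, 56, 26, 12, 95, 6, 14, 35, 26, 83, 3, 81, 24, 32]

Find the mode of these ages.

26

Step 1: Count the frequency of each value:
  3: appears 1 time(s)
  6: appears 1 time(s)
  12: appears 1 time(s)
  14: appears 1 time(s)
  24: appears 1 time(s)
  26: appears 3 time(s)
  32: appears 1 time(s)
  35: appears 1 time(s)
  56: appears 1 time(s)
  81: appears 1 time(s)
  83: appears 1 time(s)
  95: appears 1 time(s)
Step 2: The value 26 appears most frequently (3 times).
Step 3: Mode = 26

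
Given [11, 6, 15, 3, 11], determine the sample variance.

22.2

Step 1: Compute the mean: (11 + 6 + 15 + 3 + 11) / 5 = 9.2
Step 2: Compute squared deviations from the mean:
  (11 - 9.2)^2 = 3.24
  (6 - 9.2)^2 = 10.24
  (15 - 9.2)^2 = 33.64
  (3 - 9.2)^2 = 38.44
  (11 - 9.2)^2 = 3.24
Step 3: Sum of squared deviations = 88.8
Step 4: Sample variance = 88.8 / 4 = 22.2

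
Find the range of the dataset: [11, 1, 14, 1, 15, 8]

14

Step 1: Identify the maximum value: max = 15
Step 2: Identify the minimum value: min = 1
Step 3: Range = max - min = 15 - 1 = 14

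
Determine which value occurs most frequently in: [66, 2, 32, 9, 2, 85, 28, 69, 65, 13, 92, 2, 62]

2

Step 1: Count the frequency of each value:
  2: appears 3 time(s)
  9: appears 1 time(s)
  13: appears 1 time(s)
  28: appears 1 time(s)
  32: appears 1 time(s)
  62: appears 1 time(s)
  65: appears 1 time(s)
  66: appears 1 time(s)
  69: appears 1 time(s)
  85: appears 1 time(s)
  92: appears 1 time(s)
Step 2: The value 2 appears most frequently (3 times).
Step 3: Mode = 2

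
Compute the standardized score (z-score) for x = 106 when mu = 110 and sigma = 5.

-0.8

Step 1: Recall the z-score formula: z = (x - mu) / sigma
Step 2: Substitute values: z = (106 - 110) / 5
Step 3: z = -4 / 5 = -0.8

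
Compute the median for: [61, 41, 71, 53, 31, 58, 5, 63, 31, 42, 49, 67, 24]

49

Step 1: Sort the data in ascending order: [5, 24, 31, 31, 41, 42, 49, 53, 58, 61, 63, 67, 71]
Step 2: The number of values is n = 13.
Step 3: Since n is odd, the median is the middle value at position 7: 49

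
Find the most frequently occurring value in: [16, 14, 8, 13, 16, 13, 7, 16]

16

Step 1: Count the frequency of each value:
  7: appears 1 time(s)
  8: appears 1 time(s)
  13: appears 2 time(s)
  14: appears 1 time(s)
  16: appears 3 time(s)
Step 2: The value 16 appears most frequently (3 times).
Step 3: Mode = 16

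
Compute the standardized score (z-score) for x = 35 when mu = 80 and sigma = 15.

-3

Step 1: Recall the z-score formula: z = (x - mu) / sigma
Step 2: Substitute values: z = (35 - 80) / 15
Step 3: z = -45 / 15 = -3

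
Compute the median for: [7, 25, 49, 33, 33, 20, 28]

28

Step 1: Sort the data in ascending order: [7, 20, 25, 28, 33, 33, 49]
Step 2: The number of values is n = 7.
Step 3: Since n is odd, the median is the middle value at position 4: 28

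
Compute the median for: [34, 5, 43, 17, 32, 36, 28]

32

Step 1: Sort the data in ascending order: [5, 17, 28, 32, 34, 36, 43]
Step 2: The number of values is n = 7.
Step 3: Since n is odd, the median is the middle value at position 4: 32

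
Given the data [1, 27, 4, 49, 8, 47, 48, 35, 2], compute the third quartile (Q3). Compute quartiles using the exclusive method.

47.5

Step 1: Sort the data: [1, 2, 4, 8, 27, 35, 47, 48, 49]
Step 2: n = 9
Step 3: Using the exclusive quartile method:
  Q1 = 3
  Q2 (median) = 27
  Q3 = 47.5
  IQR = Q3 - Q1 = 47.5 - 3 = 44.5
Step 4: Q3 = 47.5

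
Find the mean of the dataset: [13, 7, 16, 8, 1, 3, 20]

9.7143

Step 1: Sum all values: 13 + 7 + 16 + 8 + 1 + 3 + 20 = 68
Step 2: Count the number of values: n = 7
Step 3: Mean = sum / n = 68 / 7 = 9.7143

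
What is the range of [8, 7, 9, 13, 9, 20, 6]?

14

Step 1: Identify the maximum value: max = 20
Step 2: Identify the minimum value: min = 6
Step 3: Range = max - min = 20 - 6 = 14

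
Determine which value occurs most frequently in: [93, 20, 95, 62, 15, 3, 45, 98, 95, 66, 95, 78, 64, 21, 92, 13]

95

Step 1: Count the frequency of each value:
  3: appears 1 time(s)
  13: appears 1 time(s)
  15: appears 1 time(s)
  20: appears 1 time(s)
  21: appears 1 time(s)
  45: appears 1 time(s)
  62: appears 1 time(s)
  64: appears 1 time(s)
  66: appears 1 time(s)
  78: appears 1 time(s)
  92: appears 1 time(s)
  93: appears 1 time(s)
  95: appears 3 time(s)
  98: appears 1 time(s)
Step 2: The value 95 appears most frequently (3 times).
Step 3: Mode = 95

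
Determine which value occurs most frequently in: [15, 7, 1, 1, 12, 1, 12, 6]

1

Step 1: Count the frequency of each value:
  1: appears 3 time(s)
  6: appears 1 time(s)
  7: appears 1 time(s)
  12: appears 2 time(s)
  15: appears 1 time(s)
Step 2: The value 1 appears most frequently (3 times).
Step 3: Mode = 1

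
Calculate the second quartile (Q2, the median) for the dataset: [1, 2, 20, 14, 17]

14

Step 1: Sort the data: [1, 2, 14, 17, 20]
Step 2: n = 5
Step 3: Q2 is the median. Since n is odd, it is the middle value at position 3: 14
Step 4: Q2 = 14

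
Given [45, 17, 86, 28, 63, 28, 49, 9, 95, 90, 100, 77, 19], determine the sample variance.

1066.8974

Step 1: Compute the mean: (45 + 17 + 86 + 28 + 63 + 28 + 49 + 9 + 95 + 90 + 100 + 77 + 19) / 13 = 54.3077
Step 2: Compute squared deviations from the mean:
  (45 - 54.3077)^2 = 86.6331
  (17 - 54.3077)^2 = 1391.8639
  (86 - 54.3077)^2 = 1004.4024
  (28 - 54.3077)^2 = 692.0947
  (63 - 54.3077)^2 = 75.5562
  (28 - 54.3077)^2 = 692.0947
  (49 - 54.3077)^2 = 28.1716
  (9 - 54.3077)^2 = 2052.787
  (95 - 54.3077)^2 = 1655.8639
  (90 - 54.3077)^2 = 1273.9408
  (100 - 54.3077)^2 = 2087.787
  (77 - 54.3077)^2 = 514.9408
  (19 - 54.3077)^2 = 1246.6331
Step 3: Sum of squared deviations = 12802.7692
Step 4: Sample variance = 12802.7692 / 12 = 1066.8974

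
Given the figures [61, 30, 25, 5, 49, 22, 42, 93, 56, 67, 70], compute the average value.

47.2727

Step 1: Sum all values: 61 + 30 + 25 + 5 + 49 + 22 + 42 + 93 + 56 + 67 + 70 = 520
Step 2: Count the number of values: n = 11
Step 3: Mean = sum / n = 520 / 11 = 47.2727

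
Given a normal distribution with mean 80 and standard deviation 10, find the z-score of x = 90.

1

Step 1: Recall the z-score formula: z = (x - mu) / sigma
Step 2: Substitute values: z = (90 - 80) / 10
Step 3: z = 10 / 10 = 1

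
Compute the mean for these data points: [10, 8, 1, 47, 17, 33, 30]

20.8571

Step 1: Sum all values: 10 + 8 + 1 + 47 + 17 + 33 + 30 = 146
Step 2: Count the number of values: n = 7
Step 3: Mean = sum / n = 146 / 7 = 20.8571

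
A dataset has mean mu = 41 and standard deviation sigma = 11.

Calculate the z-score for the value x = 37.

-0.3636

Step 1: Recall the z-score formula: z = (x - mu) / sigma
Step 2: Substitute values: z = (37 - 41) / 11
Step 3: z = -4 / 11 = -0.3636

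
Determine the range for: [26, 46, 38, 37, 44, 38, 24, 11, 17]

35

Step 1: Identify the maximum value: max = 46
Step 2: Identify the minimum value: min = 11
Step 3: Range = max - min = 46 - 11 = 35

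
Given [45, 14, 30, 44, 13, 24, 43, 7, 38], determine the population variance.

194.2222

Step 1: Compute the mean: (45 + 14 + 30 + 44 + 13 + 24 + 43 + 7 + 38) / 9 = 28.6667
Step 2: Compute squared deviations from the mean:
  (45 - 28.6667)^2 = 266.7778
  (14 - 28.6667)^2 = 215.1111
  (30 - 28.6667)^2 = 1.7778
  (44 - 28.6667)^2 = 235.1111
  (13 - 28.6667)^2 = 245.4444
  (24 - 28.6667)^2 = 21.7778
  (43 - 28.6667)^2 = 205.4444
  (7 - 28.6667)^2 = 469.4444
  (38 - 28.6667)^2 = 87.1111
Step 3: Sum of squared deviations = 1748
Step 4: Population variance = 1748 / 9 = 194.2222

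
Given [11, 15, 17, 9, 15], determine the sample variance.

10.8

Step 1: Compute the mean: (11 + 15 + 17 + 9 + 15) / 5 = 13.4
Step 2: Compute squared deviations from the mean:
  (11 - 13.4)^2 = 5.76
  (15 - 13.4)^2 = 2.56
  (17 - 13.4)^2 = 12.96
  (9 - 13.4)^2 = 19.36
  (15 - 13.4)^2 = 2.56
Step 3: Sum of squared deviations = 43.2
Step 4: Sample variance = 43.2 / 4 = 10.8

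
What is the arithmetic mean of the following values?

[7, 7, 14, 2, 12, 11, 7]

8.5714

Step 1: Sum all values: 7 + 7 + 14 + 2 + 12 + 11 + 7 = 60
Step 2: Count the number of values: n = 7
Step 3: Mean = sum / n = 60 / 7 = 8.5714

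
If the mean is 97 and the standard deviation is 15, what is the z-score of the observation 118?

1.4

Step 1: Recall the z-score formula: z = (x - mu) / sigma
Step 2: Substitute values: z = (118 - 97) / 15
Step 3: z = 21 / 15 = 1.4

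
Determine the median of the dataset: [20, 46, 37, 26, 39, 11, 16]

26

Step 1: Sort the data in ascending order: [11, 16, 20, 26, 37, 39, 46]
Step 2: The number of values is n = 7.
Step 3: Since n is odd, the median is the middle value at position 4: 26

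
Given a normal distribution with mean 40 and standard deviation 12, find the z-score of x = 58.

1.5

Step 1: Recall the z-score formula: z = (x - mu) / sigma
Step 2: Substitute values: z = (58 - 40) / 12
Step 3: z = 18 / 12 = 1.5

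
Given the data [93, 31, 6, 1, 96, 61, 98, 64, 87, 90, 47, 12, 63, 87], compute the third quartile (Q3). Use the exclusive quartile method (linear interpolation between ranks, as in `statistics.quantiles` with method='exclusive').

90.75

Step 1: Sort the data: [1, 6, 12, 31, 47, 61, 63, 64, 87, 87, 90, 93, 96, 98]
Step 2: n = 14
Step 3: Using the exclusive quartile method:
  Q1 = 26.25
  Q2 (median) = 63.5
  Q3 = 90.75
  IQR = Q3 - Q1 = 90.75 - 26.25 = 64.5
Step 4: Q3 = 90.75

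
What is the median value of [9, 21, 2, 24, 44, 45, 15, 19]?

20

Step 1: Sort the data in ascending order: [2, 9, 15, 19, 21, 24, 44, 45]
Step 2: The number of values is n = 8.
Step 3: Since n is even, the median is the average of positions 4 and 5:
  Median = (19 + 21) / 2 = 20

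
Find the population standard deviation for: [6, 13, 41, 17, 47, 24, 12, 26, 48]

14.9071

Step 1: Compute the mean: 26
Step 2: Sum of squared deviations from the mean: 2000
Step 3: Population variance = 2000 / 9 = 222.2222
Step 4: Standard deviation = sqrt(222.2222) = 14.9071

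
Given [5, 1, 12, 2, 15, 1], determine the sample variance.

36.8

Step 1: Compute the mean: (5 + 1 + 12 + 2 + 15 + 1) / 6 = 6
Step 2: Compute squared deviations from the mean:
  (5 - 6)^2 = 1
  (1 - 6)^2 = 25
  (12 - 6)^2 = 36
  (2 - 6)^2 = 16
  (15 - 6)^2 = 81
  (1 - 6)^2 = 25
Step 3: Sum of squared deviations = 184
Step 4: Sample variance = 184 / 5 = 36.8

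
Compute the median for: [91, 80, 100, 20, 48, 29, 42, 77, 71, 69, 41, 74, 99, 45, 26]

69

Step 1: Sort the data in ascending order: [20, 26, 29, 41, 42, 45, 48, 69, 71, 74, 77, 80, 91, 99, 100]
Step 2: The number of values is n = 15.
Step 3: Since n is odd, the median is the middle value at position 8: 69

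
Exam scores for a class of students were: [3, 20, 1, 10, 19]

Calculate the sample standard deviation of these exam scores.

8.792

Step 1: Compute the mean: 10.6
Step 2: Sum of squared deviations from the mean: 309.2
Step 3: Sample variance = 309.2 / 4 = 77.3
Step 4: Standard deviation = sqrt(77.3) = 8.792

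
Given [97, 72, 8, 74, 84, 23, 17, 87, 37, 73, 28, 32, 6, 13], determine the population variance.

1001.1071

Step 1: Compute the mean: (97 + 72 + 8 + 74 + 84 + 23 + 17 + 87 + 37 + 73 + 28 + 32 + 6 + 13) / 14 = 46.5
Step 2: Compute squared deviations from the mean:
  (97 - 46.5)^2 = 2550.25
  (72 - 46.5)^2 = 650.25
  (8 - 46.5)^2 = 1482.25
  (74 - 46.5)^2 = 756.25
  (84 - 46.5)^2 = 1406.25
  (23 - 46.5)^2 = 552.25
  (17 - 46.5)^2 = 870.25
  (87 - 46.5)^2 = 1640.25
  (37 - 46.5)^2 = 90.25
  (73 - 46.5)^2 = 702.25
  (28 - 46.5)^2 = 342.25
  (32 - 46.5)^2 = 210.25
  (6 - 46.5)^2 = 1640.25
  (13 - 46.5)^2 = 1122.25
Step 3: Sum of squared deviations = 14015.5
Step 4: Population variance = 14015.5 / 14 = 1001.1071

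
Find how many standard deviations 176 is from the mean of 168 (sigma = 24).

0.3333

Step 1: Recall the z-score formula: z = (x - mu) / sigma
Step 2: Substitute values: z = (176 - 168) / 24
Step 3: z = 8 / 24 = 0.3333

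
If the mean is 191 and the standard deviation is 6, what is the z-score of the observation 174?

-2.8333

Step 1: Recall the z-score formula: z = (x - mu) / sigma
Step 2: Substitute values: z = (174 - 191) / 6
Step 3: z = -17 / 6 = -2.8333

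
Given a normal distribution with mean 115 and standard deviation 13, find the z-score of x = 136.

1.6154

Step 1: Recall the z-score formula: z = (x - mu) / sigma
Step 2: Substitute values: z = (136 - 115) / 13
Step 3: z = 21 / 13 = 1.6154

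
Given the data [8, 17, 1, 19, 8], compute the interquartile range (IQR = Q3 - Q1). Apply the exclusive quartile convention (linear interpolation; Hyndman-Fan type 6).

13.5

Step 1: Sort the data: [1, 8, 8, 17, 19]
Step 2: n = 5
Step 3: Using the exclusive quartile method:
  Q1 = 4.5
  Q2 (median) = 8
  Q3 = 18
  IQR = Q3 - Q1 = 18 - 4.5 = 13.5
Step 4: IQR = 13.5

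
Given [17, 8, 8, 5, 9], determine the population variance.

16.24

Step 1: Compute the mean: (17 + 8 + 8 + 5 + 9) / 5 = 9.4
Step 2: Compute squared deviations from the mean:
  (17 - 9.4)^2 = 57.76
  (8 - 9.4)^2 = 1.96
  (8 - 9.4)^2 = 1.96
  (5 - 9.4)^2 = 19.36
  (9 - 9.4)^2 = 0.16
Step 3: Sum of squared deviations = 81.2
Step 4: Population variance = 81.2 / 5 = 16.24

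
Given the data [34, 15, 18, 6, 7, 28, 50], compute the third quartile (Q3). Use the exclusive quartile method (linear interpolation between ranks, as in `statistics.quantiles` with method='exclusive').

34

Step 1: Sort the data: [6, 7, 15, 18, 28, 34, 50]
Step 2: n = 7
Step 3: Using the exclusive quartile method:
  Q1 = 7
  Q2 (median) = 18
  Q3 = 34
  IQR = Q3 - Q1 = 34 - 7 = 27
Step 4: Q3 = 34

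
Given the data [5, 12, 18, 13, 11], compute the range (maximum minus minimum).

13

Step 1: Identify the maximum value: max = 18
Step 2: Identify the minimum value: min = 5
Step 3: Range = max - min = 18 - 5 = 13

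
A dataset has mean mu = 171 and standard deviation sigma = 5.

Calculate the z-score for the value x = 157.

-2.8

Step 1: Recall the z-score formula: z = (x - mu) / sigma
Step 2: Substitute values: z = (157 - 171) / 5
Step 3: z = -14 / 5 = -2.8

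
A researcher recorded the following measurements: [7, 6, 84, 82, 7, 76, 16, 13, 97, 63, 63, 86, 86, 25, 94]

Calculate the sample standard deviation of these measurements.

36.3646

Step 1: Compute the mean: 53.6667
Step 2: Sum of squared deviations from the mean: 18513.3333
Step 3: Sample variance = 18513.3333 / 14 = 1322.381
Step 4: Standard deviation = sqrt(1322.381) = 36.3646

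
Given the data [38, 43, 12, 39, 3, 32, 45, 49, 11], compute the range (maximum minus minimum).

46

Step 1: Identify the maximum value: max = 49
Step 2: Identify the minimum value: min = 3
Step 3: Range = max - min = 49 - 3 = 46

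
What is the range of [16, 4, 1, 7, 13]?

15

Step 1: Identify the maximum value: max = 16
Step 2: Identify the minimum value: min = 1
Step 3: Range = max - min = 16 - 1 = 15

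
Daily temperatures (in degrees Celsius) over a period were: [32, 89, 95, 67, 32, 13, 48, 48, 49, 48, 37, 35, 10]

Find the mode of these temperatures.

48

Step 1: Count the frequency of each value:
  10: appears 1 time(s)
  13: appears 1 time(s)
  32: appears 2 time(s)
  35: appears 1 time(s)
  37: appears 1 time(s)
  48: appears 3 time(s)
  49: appears 1 time(s)
  67: appears 1 time(s)
  89: appears 1 time(s)
  95: appears 1 time(s)
Step 2: The value 48 appears most frequently (3 times).
Step 3: Mode = 48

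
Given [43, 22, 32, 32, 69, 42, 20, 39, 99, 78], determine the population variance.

605.44

Step 1: Compute the mean: (43 + 22 + 32 + 32 + 69 + 42 + 20 + 39 + 99 + 78) / 10 = 47.6
Step 2: Compute squared deviations from the mean:
  (43 - 47.6)^2 = 21.16
  (22 - 47.6)^2 = 655.36
  (32 - 47.6)^2 = 243.36
  (32 - 47.6)^2 = 243.36
  (69 - 47.6)^2 = 457.96
  (42 - 47.6)^2 = 31.36
  (20 - 47.6)^2 = 761.76
  (39 - 47.6)^2 = 73.96
  (99 - 47.6)^2 = 2641.96
  (78 - 47.6)^2 = 924.16
Step 3: Sum of squared deviations = 6054.4
Step 4: Population variance = 6054.4 / 10 = 605.44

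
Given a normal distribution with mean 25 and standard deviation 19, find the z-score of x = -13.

-2

Step 1: Recall the z-score formula: z = (x - mu) / sigma
Step 2: Substitute values: z = (-13 - 25) / 19
Step 3: z = -38 / 19 = -2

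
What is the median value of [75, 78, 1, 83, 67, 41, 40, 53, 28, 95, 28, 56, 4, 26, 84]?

53

Step 1: Sort the data in ascending order: [1, 4, 26, 28, 28, 40, 41, 53, 56, 67, 75, 78, 83, 84, 95]
Step 2: The number of values is n = 15.
Step 3: Since n is odd, the median is the middle value at position 8: 53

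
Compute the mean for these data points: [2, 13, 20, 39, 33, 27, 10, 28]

21.5

Step 1: Sum all values: 2 + 13 + 20 + 39 + 33 + 27 + 10 + 28 = 172
Step 2: Count the number of values: n = 8
Step 3: Mean = sum / n = 172 / 8 = 21.5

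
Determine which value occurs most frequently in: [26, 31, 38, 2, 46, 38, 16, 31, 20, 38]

38

Step 1: Count the frequency of each value:
  2: appears 1 time(s)
  16: appears 1 time(s)
  20: appears 1 time(s)
  26: appears 1 time(s)
  31: appears 2 time(s)
  38: appears 3 time(s)
  46: appears 1 time(s)
Step 2: The value 38 appears most frequently (3 times).
Step 3: Mode = 38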